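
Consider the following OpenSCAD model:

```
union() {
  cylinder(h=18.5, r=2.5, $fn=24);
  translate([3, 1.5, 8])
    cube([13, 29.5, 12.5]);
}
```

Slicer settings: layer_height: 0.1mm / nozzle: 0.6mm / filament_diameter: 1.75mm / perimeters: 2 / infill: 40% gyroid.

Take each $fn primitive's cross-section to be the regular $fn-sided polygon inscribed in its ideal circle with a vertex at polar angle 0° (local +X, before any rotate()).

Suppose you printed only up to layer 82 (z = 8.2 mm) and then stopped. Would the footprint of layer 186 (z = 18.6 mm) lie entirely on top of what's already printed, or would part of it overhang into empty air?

entirely on top

Compare the two slices. At z = 8.2: the r=2.5 cylinder contributes a regular 24-gon of circumradius 2.5 (area = (24/2)·2.500²·sin(360°/24) = 19.41 mm²); the cube at (3, 1.5) (footprint 13×29.5) is included at this height (area 383.50 mm²); Combining (union): the 2 present regions are separate (no shared area or edge), so areas and boundary lengths simply add and each stays a separate island — area = 402.91 mm². At z = 18.6: the cylinder does not reach this height (z outside [0, 18.5]); the cube at (3, 1.5) is present — its section is the full 13×29.5 rectangle (area 383.50 mm²); Combining (union): only the 13×29.5 cube at (3, 1.5) is present, so the union is just that shape — area = 383.50 mm². Checking containment: the cross-section at z = 18.6 is a subset of the cross-section at z = 8.2.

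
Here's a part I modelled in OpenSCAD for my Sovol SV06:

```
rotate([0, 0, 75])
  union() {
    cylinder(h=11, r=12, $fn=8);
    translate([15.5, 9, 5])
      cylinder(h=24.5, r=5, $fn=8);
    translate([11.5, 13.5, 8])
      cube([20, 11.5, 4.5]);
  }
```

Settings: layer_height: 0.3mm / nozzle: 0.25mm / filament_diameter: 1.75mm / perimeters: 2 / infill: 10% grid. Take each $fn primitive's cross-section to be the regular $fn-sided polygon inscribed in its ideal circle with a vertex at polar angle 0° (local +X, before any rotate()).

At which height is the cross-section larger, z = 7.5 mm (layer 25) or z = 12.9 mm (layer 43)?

layer 25 (z = 7.5 mm)

Layer 25 (z = 7.5): the r=12 cylinder contributes a regular 8-gon of circumradius 12 (area = (8/2)·12.000²·sin(360°/8) = 407.29 mm²); the cylinder at (15.5, 9): section is a regular 8-gon, circumradius r=5 (area = (8/2)·5.000²·sin(360°/8) = 70.71 mm²); the cube at (11.5, 13.5) is absent (z outside [8, 12.5]); Taking the union: the 2 present regions are separate (no shared area or edge), so areas and boundary lengths simply add and each stays a separate island — area = 478.00 mm²; (rotated 75° about Z; rotation is an isometry so areas/perimeters/island counts are preserved). So its area = 478.00 mm². Layer 43 (z = 12.9): the cylinder does not reach this height (z outside [0, 11]); the r=5 cylinder at (15.5, 9) gives a regular 8-gon of circumradius 5 (constant along its height) (area = (8/2)·5.000²·sin(360°/8) = 70.71 mm²); the cube at (11.5, 13.5) does not reach this height (z outside [8, 12.5]); Merging all regions: only the r=5 cylinder at (15.5, 9) is present, so the union is just that shape — area = 70.71 mm²; (rotated 75° about Z; rotation is an isometry so areas/perimeters/island counts are preserved). So its area = 70.71 mm². Layer 25 is larger (478.00 vs 70.71 mm²).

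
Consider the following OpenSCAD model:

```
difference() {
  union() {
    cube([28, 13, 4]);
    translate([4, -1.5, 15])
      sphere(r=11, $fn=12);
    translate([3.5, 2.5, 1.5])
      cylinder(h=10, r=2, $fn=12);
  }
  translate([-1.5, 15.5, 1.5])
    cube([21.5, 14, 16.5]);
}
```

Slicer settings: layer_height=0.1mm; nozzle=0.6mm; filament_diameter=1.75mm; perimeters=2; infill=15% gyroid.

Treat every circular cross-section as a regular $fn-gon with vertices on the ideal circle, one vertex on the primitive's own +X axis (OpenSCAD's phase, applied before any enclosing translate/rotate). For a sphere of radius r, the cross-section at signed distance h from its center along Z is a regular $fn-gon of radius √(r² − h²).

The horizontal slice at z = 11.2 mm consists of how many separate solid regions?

At z = 11.2 mm: the cube does not reach this height (z outside [0, 4]); the sphere at (4, -1.5): section is a regular 12-gon, circumradius = √(r²−h²) = √(11²−3.8²) = 10.323; the r=2 cylinder at (3.5, 2.5) gives a regular 12-gon of circumradius 2 (constant along its height); Merging all regions: the r=2 cylinder at (3.5, 2.5) lies entirely inside the r=11 sphere at (4, -1.5), so the union is just the r=11 sphere at (4, -1.5) — 1 connected region; the cube at (-1.5, 15.5) (footprint 21.5×14) is included at this height; After the difference (first − rest): starting from that combined region, the 21.5×14 cube at (-1.5, 15.5) misses the remaining region (no effect) — 1 connected region. The result has 1 disconnected region.

1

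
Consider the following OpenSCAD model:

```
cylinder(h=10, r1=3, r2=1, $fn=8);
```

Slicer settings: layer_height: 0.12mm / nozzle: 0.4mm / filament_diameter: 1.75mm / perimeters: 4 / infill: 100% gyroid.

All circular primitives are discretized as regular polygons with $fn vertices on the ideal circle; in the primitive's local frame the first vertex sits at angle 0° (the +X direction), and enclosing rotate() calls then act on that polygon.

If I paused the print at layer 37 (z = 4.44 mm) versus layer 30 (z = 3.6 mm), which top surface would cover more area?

layer 30 (z = 3.6 mm)

Layer 37 (z = 4.44): the cone (r1=3→r2=1) has section circumradius 2.112 here — a regular 8-gon (area = (8/2)·2.112²·sin(360°/8) = 12.62 mm²). So its area = 12.62 mm². Layer 30 (z = 3.6): the cone: at t=0.360 of its height the radius interpolates to r₁+(r₂−r₁)t = 2.280, giving a regular 8-gon of that circumradius (area = (8/2)·2.280²·sin(360°/8) = 14.70 mm²). So its area = 14.70 mm². Layer 30 is larger (14.70 vs 12.62 mm²).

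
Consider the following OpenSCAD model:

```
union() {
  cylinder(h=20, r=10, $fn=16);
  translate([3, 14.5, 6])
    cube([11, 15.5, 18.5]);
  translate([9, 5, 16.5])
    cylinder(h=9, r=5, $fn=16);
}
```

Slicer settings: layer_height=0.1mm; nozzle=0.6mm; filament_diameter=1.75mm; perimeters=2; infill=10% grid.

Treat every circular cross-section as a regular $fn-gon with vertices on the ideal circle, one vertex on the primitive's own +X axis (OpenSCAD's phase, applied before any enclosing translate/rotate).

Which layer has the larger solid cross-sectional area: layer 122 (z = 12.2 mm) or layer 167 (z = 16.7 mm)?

Layer 122 (z = 12.2): the r=10 cylinder contributes a regular 16-gon of circumradius 10 (area = (16/2)·10.000²·sin(360°/16) = 306.15 mm²); the 11×15.5 cube at (3, 14.5) contributes its full rectangle (area 170.50 mm²); the cylinder at (9, 5) is absent (z outside [16.5, 25.5]); Combining (union): the 2 present regions are separate (no shared area or edge), so areas and boundary lengths simply add and each stays a separate island — area = 476.65 mm². So its area = 476.65 mm². Layer 167 (z = 16.7): the r=10 cylinder contributes a regular 16-gon of circumradius 10 (area = (16/2)·10.000²·sin(360°/16) = 306.15 mm²); the cube at (3, 14.5) is present — its section is the full 11×15.5 rectangle (area 170.50 mm²); the cylinder at (9, 5): section is a regular 16-gon, circumradius r=5 (area = (16/2)·5.000²·sin(360°/16) = 76.54 mm²); Combining (union): the regions partially overlap — summed areas 553.18 mm² minus the doubly-counted overlap 30.13 mm² gives 523.05 mm² — area = 523.05 mm². So its area = 523.05 mm². Layer 167 is larger (523.05 vs 476.65 mm²).

layer 167 (z = 16.7 mm)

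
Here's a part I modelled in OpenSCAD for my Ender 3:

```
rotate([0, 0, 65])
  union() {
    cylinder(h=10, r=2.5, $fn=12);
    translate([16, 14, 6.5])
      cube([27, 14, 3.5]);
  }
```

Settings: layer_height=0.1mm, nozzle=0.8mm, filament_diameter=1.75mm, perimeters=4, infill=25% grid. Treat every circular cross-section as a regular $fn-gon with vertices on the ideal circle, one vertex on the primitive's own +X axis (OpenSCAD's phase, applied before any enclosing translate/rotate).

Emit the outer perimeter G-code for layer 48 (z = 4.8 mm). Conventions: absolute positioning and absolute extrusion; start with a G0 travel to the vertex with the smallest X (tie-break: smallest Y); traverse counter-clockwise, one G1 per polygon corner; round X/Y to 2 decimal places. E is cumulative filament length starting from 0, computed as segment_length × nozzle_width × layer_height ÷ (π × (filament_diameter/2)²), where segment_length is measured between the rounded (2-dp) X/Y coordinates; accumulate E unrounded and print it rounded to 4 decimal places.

G0 X-2.49 Y-0.22 Z4.80
G1 X-2.05 Y-1.43 E0.0428
G1 X-1.06 Y-2.27 E0.0860
G1 X0.22 Y-2.49 E0.1292
G1 X1.43 Y-2.05 E0.1720
G1 X2.27 Y-1.06 E0.2152
G1 X2.49 Y0.22 E0.2584
G1 X2.05 Y1.43 E0.3012
G1 X1.06 Y2.27 E0.3444
G1 X-0.22 Y2.49 E0.3876
G1 X-1.43 Y2.05 E0.4304
G1 X-2.27 Y1.06 E0.4736
G1 X-2.49 Y-0.22 E0.5168

At z = 4.8 mm: the r=2.5 cylinder contributes a regular 12-gon of circumradius 2.5; the cube at (16, 14) does not reach this height (z outside [6.5, 10]); Combining (union): only the r=2.5 cylinder is present, so the union is just that shape — 1 connected region; (whole slice rotated 65° about Z — lengths, areas and connectivity unchanged). The outline is a single polygon with 12 vertices. Extrusion per mm of travel: 0.8 × 0.1 / (π × 0.875²) = 0.033260. Accumulating E over each segment gives final E = 0.5168.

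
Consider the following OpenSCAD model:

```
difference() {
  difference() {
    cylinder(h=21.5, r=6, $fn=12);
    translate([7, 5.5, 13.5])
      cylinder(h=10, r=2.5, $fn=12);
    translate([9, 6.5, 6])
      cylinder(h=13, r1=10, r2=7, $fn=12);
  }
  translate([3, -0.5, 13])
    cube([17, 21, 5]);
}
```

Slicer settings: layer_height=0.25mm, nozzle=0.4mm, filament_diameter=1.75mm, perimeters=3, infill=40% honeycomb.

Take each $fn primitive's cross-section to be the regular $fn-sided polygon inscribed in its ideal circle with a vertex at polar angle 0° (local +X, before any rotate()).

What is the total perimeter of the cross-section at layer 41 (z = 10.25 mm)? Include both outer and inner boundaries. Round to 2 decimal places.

36.33 mm

At z = 10.25 mm: the cylinder: section is a regular 12-gon, circumradius r=6 (perimeter = 2·12·6.000·sin(180°/12) = 37.27 mm); the cylinder at (7, 5.5) does not reach this height (z outside [13.5, 23.5]); the cone at (9, 6.5): at t=0.327 of its height the radius interpolates to r₁+(r₂−r₁)t = 9.019, giving a regular 12-gon of that circumradius (perimeter = 2·12·9.019·sin(180°/12) = 56.02 mm); Subtracting the remaining from the first: starting from the r=6 cylinder, the cone at (9, 6.5) partially overlaps it — only the 22.82 mm² overlap (of its 244.04 mm²) is removed, clipping the outline — boundary = 36.33 mm; the cube at (3, -0.5) is absent (z outside [13, 18]); After the difference (first − rest): none of the subtracted shapes is present at this height, so that combined region is unchanged — boundary = 36.33 mm. Overall, the cross-section is a single solid region. Total boundary length (outer) = 36.33 mm.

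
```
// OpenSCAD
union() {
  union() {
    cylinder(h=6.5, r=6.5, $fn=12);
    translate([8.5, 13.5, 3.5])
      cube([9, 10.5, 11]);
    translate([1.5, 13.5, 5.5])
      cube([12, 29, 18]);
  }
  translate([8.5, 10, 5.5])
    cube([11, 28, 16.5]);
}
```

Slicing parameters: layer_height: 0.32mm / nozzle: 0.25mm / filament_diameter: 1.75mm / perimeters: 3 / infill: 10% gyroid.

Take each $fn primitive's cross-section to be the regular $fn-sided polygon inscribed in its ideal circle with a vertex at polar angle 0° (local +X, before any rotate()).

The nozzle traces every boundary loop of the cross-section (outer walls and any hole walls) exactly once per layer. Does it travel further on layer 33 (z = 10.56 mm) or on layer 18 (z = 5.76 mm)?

Layer 33 (z = 10.56): the cylinder is absent (z outside [0, 6.5]); the 9×10.5 cube at (8.5, 13.5) contributes its full rectangle (perimeter 39.00 mm); the 12×29 cube at (1.5, 13.5) contributes its full rectangle (perimeter 82.00 mm); Taking the union: the regions partially overlap (shared area 52.50 mm²), so the edge portions inside another operand are dropped and the merged outline is re-measured after clipping — boundary = 90.00 mm; the cube at (8.5, 10) is present — its section is the full 11×28 rectangle (perimeter 78.00 mm); Merging all regions: the regions partially overlap (shared area 164.50 mm²), so the edge portions inside another operand are dropped and the merged outline is re-measured after clipping — boundary = 101.00 mm. So its perimeter = 101.00 mm. Layer 18 (z = 5.76): the cylinder: section is a regular 12-gon, circumradius r=6.5 (perimeter = 2·12·6.500·sin(180°/12) = 40.38 mm); the cube at (8.5, 13.5) (footprint 9×10.5) is included at this height (perimeter 39.00 mm); the cube at (1.5, 13.5) is present — its section is the full 12×29 rectangle (perimeter 82.00 mm); Merging all regions: the regions partially overlap (shared area 52.50 mm²), so the edge portions inside another operand are dropped and the merged outline is re-measured after clipping — boundary = 130.38 mm; the 11×28 cube at (8.5, 10) contributes its full rectangle (perimeter 78.00 mm); Combining (union): the regions partially overlap (shared area 164.50 mm²), so the edge portions inside another operand are dropped and the merged outline is re-measured after clipping — boundary = 141.38 mm. So its perimeter = 141.38 mm. Layer 18 is larger (141.38 vs 101.00 mm).

layer 18 (z = 5.76 mm)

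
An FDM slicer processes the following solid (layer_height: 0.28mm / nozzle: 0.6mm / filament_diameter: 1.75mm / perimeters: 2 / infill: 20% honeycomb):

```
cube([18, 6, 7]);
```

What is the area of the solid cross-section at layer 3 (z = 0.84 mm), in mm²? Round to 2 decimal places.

At z = 0.84 mm: the cube is present — its section is the full 18×6 rectangle (area 108.00 mm²). Overall, the cross-section is a single solid region. Net area = 108.00 mm².

108.00 mm²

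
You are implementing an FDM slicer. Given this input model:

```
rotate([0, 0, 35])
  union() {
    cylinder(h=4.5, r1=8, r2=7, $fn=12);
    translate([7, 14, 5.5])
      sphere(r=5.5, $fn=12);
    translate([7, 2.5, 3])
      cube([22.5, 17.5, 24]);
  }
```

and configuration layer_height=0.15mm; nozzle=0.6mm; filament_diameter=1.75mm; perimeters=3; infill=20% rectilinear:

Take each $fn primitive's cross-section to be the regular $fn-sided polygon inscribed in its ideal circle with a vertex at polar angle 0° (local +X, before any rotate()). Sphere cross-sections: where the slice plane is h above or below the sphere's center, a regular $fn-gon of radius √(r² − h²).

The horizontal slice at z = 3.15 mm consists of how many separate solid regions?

2

At z = 3.15 mm: the cone contributes a regular 12-gon of circumradius 7.300 (interpolated between r1=8 and r2=7 at t=0.700); the sphere at (7, 14): section is a regular 12-gon, circumradius = √(r²−h²) = √(5.5²−2.35²) = 4.973; the cube at (7, 2.5) is present — its section is the full 22.5×17.5 rectangle; Combining (union): the regions partially overlap (shared area 37.09 mm²), so overlapping operands fuse into one piece — 2 connected regions; (rotated 35° about Z; rotation is an isometry so areas/perimeters/island counts are preserved). The result has 2 disconnected regions.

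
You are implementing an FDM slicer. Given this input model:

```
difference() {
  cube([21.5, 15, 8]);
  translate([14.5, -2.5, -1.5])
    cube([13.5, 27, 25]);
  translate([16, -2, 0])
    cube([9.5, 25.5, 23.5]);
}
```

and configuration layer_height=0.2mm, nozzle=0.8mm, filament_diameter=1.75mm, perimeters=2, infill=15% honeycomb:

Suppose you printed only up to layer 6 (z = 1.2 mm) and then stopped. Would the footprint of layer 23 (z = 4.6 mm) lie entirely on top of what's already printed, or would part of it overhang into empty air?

Compare the two slices. At z = 1.2: the 21.5×15 cube contributes its full rectangle (area 322.50 mm²); the cube at (14.5, -2.5) is present — its section is the full 13.5×27 rectangle (area 364.50 mm²); the 9.5×25.5 cube at (16, -2) contributes its full rectangle (area 242.25 mm²); Taking the first minus the rest: starting from the 21.5×15 cube (322.50 mm²), the 13.5×27 cube at (14.5, -2.5) partially overlaps it — only the 105.00 mm² overlap (of its 364.50 mm²) is removed, clipping the outline; the 9.5×25.5 cube at (16, -2) misses the remaining region (no effect) — area = 217.50 mm². At z = 4.6: the cube (footprint 21.5×15) is included at this height (area 322.50 mm²); the cube at (14.5, -2.5) is present — its section is the full 13.5×27 rectangle (area 364.50 mm²); the cube at (16, -2) (footprint 9.5×25.5) is included at this height (area 242.25 mm²); After the difference (first − rest): starting from the 21.5×15 cube (322.50 mm²), the 13.5×27 cube at (14.5, -2.5) partially overlaps it — only the 105.00 mm² overlap (of its 364.50 mm²) is removed, clipping the outline; the 9.5×25.5 cube at (16, -2) misses the remaining region (no effect) — area = 217.50 mm². Checking containment: the cross-section at z = 4.6 is a subset of the cross-section at z = 1.2.

entirely on top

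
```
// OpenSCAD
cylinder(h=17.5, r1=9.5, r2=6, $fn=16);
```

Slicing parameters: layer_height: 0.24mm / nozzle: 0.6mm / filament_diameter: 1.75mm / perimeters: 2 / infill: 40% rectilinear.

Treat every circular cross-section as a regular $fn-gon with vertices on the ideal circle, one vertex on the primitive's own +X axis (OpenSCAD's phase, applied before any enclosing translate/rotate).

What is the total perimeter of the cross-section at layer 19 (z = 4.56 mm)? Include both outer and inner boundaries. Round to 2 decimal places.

At z = 4.56 mm: the cone (r1=9.5→r2=6) has section circumradius 8.588 here — a regular 16-gon (perimeter = 2·16·8.588·sin(180°/16) = 53.61 mm). Overall, the cross-section is a single solid region. Total boundary length (outer) = 53.61 mm.

53.61 mm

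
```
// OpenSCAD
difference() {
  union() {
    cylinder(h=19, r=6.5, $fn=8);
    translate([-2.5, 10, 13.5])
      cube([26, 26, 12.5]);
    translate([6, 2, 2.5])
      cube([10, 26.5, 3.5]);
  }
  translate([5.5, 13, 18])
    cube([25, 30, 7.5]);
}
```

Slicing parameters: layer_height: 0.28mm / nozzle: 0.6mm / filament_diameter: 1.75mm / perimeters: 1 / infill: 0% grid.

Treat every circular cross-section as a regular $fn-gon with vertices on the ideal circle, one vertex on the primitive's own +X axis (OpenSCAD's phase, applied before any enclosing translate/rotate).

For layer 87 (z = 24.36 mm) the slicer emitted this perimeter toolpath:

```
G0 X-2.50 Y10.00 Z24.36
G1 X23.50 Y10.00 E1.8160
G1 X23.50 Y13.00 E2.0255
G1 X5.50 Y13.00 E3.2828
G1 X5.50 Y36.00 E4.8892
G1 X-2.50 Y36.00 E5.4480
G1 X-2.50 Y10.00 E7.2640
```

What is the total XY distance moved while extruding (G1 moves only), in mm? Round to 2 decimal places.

104.00 mm

Sum the Euclidean lengths of each G1 segment: total = 104.00 mm.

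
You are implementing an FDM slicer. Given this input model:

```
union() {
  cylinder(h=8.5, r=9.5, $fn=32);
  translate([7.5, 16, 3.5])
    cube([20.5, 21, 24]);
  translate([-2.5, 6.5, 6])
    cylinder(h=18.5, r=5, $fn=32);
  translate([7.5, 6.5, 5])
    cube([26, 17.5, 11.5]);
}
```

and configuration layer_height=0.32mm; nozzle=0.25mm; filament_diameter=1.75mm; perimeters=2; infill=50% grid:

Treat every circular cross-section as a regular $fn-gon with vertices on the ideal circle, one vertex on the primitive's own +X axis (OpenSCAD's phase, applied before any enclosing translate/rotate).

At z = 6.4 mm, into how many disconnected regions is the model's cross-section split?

2

At z = 6.4 mm: the r=9.5 cylinder gives a regular 32-gon of circumradius 9.5 (constant along its height); the cube at (7.5, 16) (footprint 20.5×21) is included at this height; the r=5 cylinder at (-2.5, 6.5) gives a regular 32-gon of circumradius 5 (constant along its height); the 26×17.5 cube at (7.5, 6.5) contributes its full rectangle; Taking the union: the regions partially overlap (shared area 223.33 mm²), so overlapping operands fuse into one piece — 2 connected regions. The result has 2 disconnected regions.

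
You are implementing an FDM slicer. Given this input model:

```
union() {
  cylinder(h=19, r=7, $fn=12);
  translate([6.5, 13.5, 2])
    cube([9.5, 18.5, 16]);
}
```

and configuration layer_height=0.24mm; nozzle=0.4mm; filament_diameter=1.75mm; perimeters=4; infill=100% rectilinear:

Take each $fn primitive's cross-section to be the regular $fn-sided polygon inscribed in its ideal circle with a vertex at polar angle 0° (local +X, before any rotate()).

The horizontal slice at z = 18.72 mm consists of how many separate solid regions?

1

At z = 18.72 mm: the r=7 cylinder gives a regular 12-gon of circumradius 7 (constant along its height); the cube at (6.5, 13.5) does not reach this height (z outside [2, 18]); Taking the union: only the r=7 cylinder is present, so the union is just that shape — 1 connected region. The result has 1 disconnected region.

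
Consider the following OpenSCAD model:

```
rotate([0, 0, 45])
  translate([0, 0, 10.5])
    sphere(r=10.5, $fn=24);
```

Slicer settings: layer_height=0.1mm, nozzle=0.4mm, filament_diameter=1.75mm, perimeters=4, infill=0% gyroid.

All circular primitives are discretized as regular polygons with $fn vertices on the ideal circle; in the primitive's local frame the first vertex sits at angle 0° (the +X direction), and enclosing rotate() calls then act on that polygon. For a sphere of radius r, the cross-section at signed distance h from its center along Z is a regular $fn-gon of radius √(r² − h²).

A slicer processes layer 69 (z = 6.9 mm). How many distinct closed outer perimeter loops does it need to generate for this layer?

At z = 6.9 mm: the r=10.5 sphere slices to a regular 24-gon of circumradius 9.864 (√(r²−h²) with h=3.6 from center); (whole slice rotated 45° about Z — lengths, areas and connectivity unchanged). The result has 1 disconnected region.

1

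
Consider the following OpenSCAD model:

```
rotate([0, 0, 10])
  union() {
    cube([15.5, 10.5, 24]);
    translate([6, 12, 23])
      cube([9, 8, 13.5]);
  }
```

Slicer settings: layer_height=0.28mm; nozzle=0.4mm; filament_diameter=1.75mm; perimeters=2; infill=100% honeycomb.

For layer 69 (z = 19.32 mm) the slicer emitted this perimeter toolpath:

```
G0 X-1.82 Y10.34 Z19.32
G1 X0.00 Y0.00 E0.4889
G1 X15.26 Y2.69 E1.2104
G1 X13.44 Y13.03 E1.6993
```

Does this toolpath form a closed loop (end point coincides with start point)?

Start point (G0): (-1.82, 10.34). End point (last G1): the path does not return to the start — open.

no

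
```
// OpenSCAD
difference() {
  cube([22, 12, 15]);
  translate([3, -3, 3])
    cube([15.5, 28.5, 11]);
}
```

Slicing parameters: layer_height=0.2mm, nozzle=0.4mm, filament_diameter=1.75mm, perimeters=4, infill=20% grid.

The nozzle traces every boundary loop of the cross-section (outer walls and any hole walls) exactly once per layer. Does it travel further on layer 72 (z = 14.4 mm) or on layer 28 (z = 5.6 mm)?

Layer 72 (z = 14.4): the cube is present — its section is the full 22×12 rectangle (perimeter 68.00 mm); the cube at (3, -3) is absent (z outside [3, 14]); Subtracting the remaining from the first: none of the subtracted shapes is present at this height, so the 22×12 cube is unchanged — boundary = 68.00 mm. So its perimeter = 68.00 mm. Layer 28 (z = 5.6): the cube is present — its section is the full 22×12 rectangle (perimeter 68.00 mm); the cube at (3, -3) (footprint 15.5×28.5) is included at this height (perimeter 88.00 mm); Subtracting the remaining from the first: starting from the 22×12 cube, the 15.5×28.5 cube at (3, -3) partially overlaps it — only the 186.00 mm² overlap (of its 441.75 mm²) is removed, clipping the outline — boundary = 61.00 mm. So its perimeter = 61.00 mm. Layer 72 is larger (68.00 vs 61.00 mm).

layer 72 (z = 14.4 mm)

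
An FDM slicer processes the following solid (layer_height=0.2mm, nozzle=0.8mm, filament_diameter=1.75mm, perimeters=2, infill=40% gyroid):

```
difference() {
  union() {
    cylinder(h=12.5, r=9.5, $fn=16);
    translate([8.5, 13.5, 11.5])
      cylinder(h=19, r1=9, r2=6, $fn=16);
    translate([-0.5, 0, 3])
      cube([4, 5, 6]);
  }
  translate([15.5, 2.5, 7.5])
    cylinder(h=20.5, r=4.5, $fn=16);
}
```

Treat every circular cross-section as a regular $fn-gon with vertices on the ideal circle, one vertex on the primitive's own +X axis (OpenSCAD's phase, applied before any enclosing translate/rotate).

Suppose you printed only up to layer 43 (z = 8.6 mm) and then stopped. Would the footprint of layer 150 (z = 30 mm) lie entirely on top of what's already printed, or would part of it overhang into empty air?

Compare the two slices. At z = 8.6: the r=9.5 cylinder gives a regular 16-gon of circumradius 9.5 (constant along its height) (area = (16/2)·9.500²·sin(360°/16) = 276.30 mm²); the cone at (8.5, 13.5) is not intersected at this z (z outside [11.5, 30.5]); the 4×5 cube at (-0.5, 0) contributes its full rectangle (area 20.00 mm²); Combining (union): the 4×5 cube at (-0.5, 0) lies entirely inside the r=9.5 cylinder, so the union is just the r=9.5 cylinder — area = 276.30 mm²; the r=4.5 cylinder at (15.5, 2.5) gives a regular 16-gon of circumradius 4.5 (constant along its height) (area = (16/2)·4.500²·sin(360°/16) = 61.99 mm²); After the difference (first − rest): starting from the result so far (276.30 mm²), the r=4.5 cylinder at (15.5, 2.5) misses the remaining region (no effect) — area = 276.30 mm². At z = 30: the cylinder does not reach this height (z outside [0, 12.5]); the cone at (8.5, 13.5) contributes a regular 16-gon of circumradius 6.079 (interpolated between r1=9 and r2=6 at t=0.974) (area = (16/2)·6.079²·sin(360°/16) = 113.13 mm²); the cube at (-0.5, 0) is not intersected at this z (z outside [3, 9]); Taking the union: only the cone at (8.5, 13.5) is present, so the union is just that shape — area = 113.13 mm²; the cylinder at (15.5, 2.5) is absent (z outside [7.5, 28]); Subtracting the remaining from the first: none of the subtracted shapes is present at this height, so that combined region is unchanged — area = 113.13 mm². Checking containment: at z = 30 the cross-section extends beyond the z = 8.6 cross-section by about 113.13 mm².

part overhangs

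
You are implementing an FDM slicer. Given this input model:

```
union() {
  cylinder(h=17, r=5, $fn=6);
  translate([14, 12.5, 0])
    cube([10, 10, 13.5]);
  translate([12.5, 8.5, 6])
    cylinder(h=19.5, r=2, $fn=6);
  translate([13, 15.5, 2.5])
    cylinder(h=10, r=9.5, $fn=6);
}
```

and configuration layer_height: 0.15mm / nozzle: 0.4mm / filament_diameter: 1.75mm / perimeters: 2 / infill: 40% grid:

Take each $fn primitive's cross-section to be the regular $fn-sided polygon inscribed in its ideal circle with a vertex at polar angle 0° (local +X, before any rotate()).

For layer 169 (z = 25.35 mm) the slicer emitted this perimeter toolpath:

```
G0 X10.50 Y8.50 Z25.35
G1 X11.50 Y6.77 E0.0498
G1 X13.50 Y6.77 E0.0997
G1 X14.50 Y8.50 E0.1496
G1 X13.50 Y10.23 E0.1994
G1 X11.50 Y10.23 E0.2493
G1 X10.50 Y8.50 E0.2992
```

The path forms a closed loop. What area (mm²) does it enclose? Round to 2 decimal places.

10.38 mm²

Apply the shoelace formula to the sequence of (X, Y) vertices; enclosed area = 10.38 mm².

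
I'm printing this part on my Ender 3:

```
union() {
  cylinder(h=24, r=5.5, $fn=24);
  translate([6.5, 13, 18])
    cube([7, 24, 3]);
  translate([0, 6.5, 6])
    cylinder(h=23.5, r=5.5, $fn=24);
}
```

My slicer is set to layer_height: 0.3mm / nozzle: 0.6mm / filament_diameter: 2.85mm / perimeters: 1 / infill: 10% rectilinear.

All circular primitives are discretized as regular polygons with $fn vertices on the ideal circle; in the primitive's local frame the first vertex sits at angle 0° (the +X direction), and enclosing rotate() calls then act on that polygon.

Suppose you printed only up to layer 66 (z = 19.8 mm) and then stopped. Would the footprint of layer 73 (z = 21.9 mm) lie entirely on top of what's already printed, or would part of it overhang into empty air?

Compare the two slices. At z = 19.8: the cylinder: section is a regular 24-gon, circumradius r=5.5 (area = (24/2)·5.500²·sin(360°/24) = 93.95 mm²); the cube at (6.5, 13) (footprint 7×24) is included at this height (area 168.00 mm²); the r=5.5 cylinder at (0, 6.5) gives a regular 24-gon of circumradius 5.5 (constant along its height) (area = (24/2)·5.500²·sin(360°/24) = 93.95 mm²); Merging all regions: the regions partially overlap — summed areas 355.90 mm² minus the doubly-counted overlap 27.29 mm² gives 328.61 mm² — area = 328.61 mm². At z = 21.9: the cylinder: section is a regular 24-gon, circumradius r=5.5 (area = (24/2)·5.500²·sin(360°/24) = 93.95 mm²); the cube at (6.5, 13) does not reach this height (z outside [18, 21]); the cylinder at (0, 6.5): section is a regular 24-gon, circumradius r=5.5 (area = (24/2)·5.500²·sin(360°/24) = 93.95 mm²); Taking the union: the regions partially overlap — summed areas 187.90 mm² minus the doubly-counted overlap 27.29 mm² gives 160.61 mm² — area = 160.61 mm². Checking containment: the cross-section at z = 21.9 is a subset of the cross-section at z = 19.8.

entirely on top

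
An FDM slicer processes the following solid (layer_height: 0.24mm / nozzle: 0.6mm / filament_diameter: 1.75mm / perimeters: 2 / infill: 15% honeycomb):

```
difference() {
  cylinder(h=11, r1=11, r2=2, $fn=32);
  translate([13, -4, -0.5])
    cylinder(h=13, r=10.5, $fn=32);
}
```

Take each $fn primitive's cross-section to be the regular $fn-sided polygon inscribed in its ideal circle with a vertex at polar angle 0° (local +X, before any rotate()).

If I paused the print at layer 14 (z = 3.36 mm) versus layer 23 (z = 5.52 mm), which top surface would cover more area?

layer 14 (z = 3.36 mm)

Layer 14 (z = 3.36): the cone contributes a regular 32-gon of circumradius 8.251 (interpolated between r1=11 and r2=2 at t=0.305) (area = (32/2)·8.251²·sin(360°/32) = 212.50 mm²); the cylinder at (13, -4): section is a regular 32-gon, circumradius r=10.5 (area = (32/2)·10.500²·sin(360°/32) = 344.14 mm²); After the difference (first − rest): starting from the cone (212.50 mm²), the r=10.5 cylinder at (13, -4) partially overlaps it — only the 44.35 mm² overlap (of its 344.14 mm²) is removed, clipping the outline — area = 168.15 mm². So its area = 168.15 mm². Layer 23 (z = 5.52): the cone contributes a regular 32-gon of circumradius 6.484 (interpolated between r1=11 and r2=2 at t=0.502) (area = (32/2)·6.484²·sin(360°/32) = 131.22 mm²); the r=10.5 cylinder at (13, -4) gives a regular 32-gon of circumradius 10.5 (constant along its height) (area = (32/2)·10.500²·sin(360°/32) = 344.14 mm²); After the difference (first − rest): starting from the cone (131.22 mm²), the r=10.5 cylinder at (13, -4) partially overlaps it — only the 21.98 mm² overlap (of its 344.14 mm²) is removed, clipping the outline — area = 109.23 mm². So its area = 109.23 mm². Layer 14 is larger (168.15 vs 109.23 mm²).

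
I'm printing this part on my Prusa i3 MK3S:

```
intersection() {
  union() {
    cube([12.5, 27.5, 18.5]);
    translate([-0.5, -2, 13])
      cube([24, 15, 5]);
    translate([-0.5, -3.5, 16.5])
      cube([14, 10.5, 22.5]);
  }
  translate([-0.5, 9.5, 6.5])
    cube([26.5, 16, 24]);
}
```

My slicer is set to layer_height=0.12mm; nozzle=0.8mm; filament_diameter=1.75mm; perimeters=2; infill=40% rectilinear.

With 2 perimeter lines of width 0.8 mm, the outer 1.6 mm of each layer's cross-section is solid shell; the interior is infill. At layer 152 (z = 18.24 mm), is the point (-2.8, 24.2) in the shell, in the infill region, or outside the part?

At z = 18.24 mm: the cube is present — its section is the full 12.5×27.5 rectangle; the cube at (-0.5, -2) is not intersected at this z (z outside [13, 18]); the cube at (-0.5, -3.5) is present — its section is the full 14×10.5 rectangle; Combining (union): the regions partially overlap (shared area 87.50 mm²), so overlapping operands fuse into one piece — 1 connected region; the 26.5×16 cube at (-0.5, 9.5) contributes its full rectangle; Taking the intersection: the 26.5×16 cube at (-0.5, 9.5) partially overlaps that combined region; clipping to the common part keeps 200.00 mm² — 1 connected region. Overall, the cross-section is a single solid region. The nearest boundary edge runs (0.00, 9.50)→(0.00, 25.50); distance from the point to it = 2.80 mm. The point is not inside any of the regions above, so it lies outside the cross-section (2.80 mm from the nearest boundary).

outside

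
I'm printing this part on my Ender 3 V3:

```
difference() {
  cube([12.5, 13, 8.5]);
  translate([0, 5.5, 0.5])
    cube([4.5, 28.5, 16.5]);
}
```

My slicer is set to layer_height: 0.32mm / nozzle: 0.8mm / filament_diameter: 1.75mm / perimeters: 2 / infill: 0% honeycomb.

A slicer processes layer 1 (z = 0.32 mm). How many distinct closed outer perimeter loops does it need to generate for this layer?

At z = 0.32 mm: the cube (footprint 12.5×13) is included at this height; the cube at (0, 5.5) is not intersected at this z (z outside [0.5, 17]); Taking the first minus the rest: none of the subtracted shapes is present at this height, so the 12.5×13 cube is unchanged — 1 connected region. The result has 1 disconnected region.

1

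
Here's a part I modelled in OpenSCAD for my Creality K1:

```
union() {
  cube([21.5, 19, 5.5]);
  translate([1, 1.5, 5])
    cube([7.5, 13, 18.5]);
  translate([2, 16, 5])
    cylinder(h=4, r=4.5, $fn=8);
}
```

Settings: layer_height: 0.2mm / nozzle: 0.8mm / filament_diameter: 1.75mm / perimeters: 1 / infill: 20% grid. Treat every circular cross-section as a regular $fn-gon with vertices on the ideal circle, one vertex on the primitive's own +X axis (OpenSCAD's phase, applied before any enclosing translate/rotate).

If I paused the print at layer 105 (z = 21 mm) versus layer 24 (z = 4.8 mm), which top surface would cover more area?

Layer 105 (z = 21): the cube is absent (z outside [0, 5.5]); the 7.5×13 cube at (1, 1.5) contributes its full rectangle (area 97.50 mm²); the cylinder at (2, 16) is absent (z outside [5, 9]); Combining (union): only the 7.5×13 cube at (1, 1.5) is present, so the union is just that shape — area = 97.50 mm². So its area = 97.50 mm². Layer 24 (z = 4.8): the cube (footprint 21.5×19) is included at this height (area 408.50 mm²); the cube at (1, 1.5) does not reach this height (z outside [5, 23.5]); the cylinder at (2, 16) is absent (z outside [5, 9]); Merging all regions: only the 21.5×19 cube is present, so the union is just that shape — area = 408.50 mm². So its area = 408.50 mm². Layer 24 is larger (408.50 vs 97.50 mm²).

layer 24 (z = 4.8 mm)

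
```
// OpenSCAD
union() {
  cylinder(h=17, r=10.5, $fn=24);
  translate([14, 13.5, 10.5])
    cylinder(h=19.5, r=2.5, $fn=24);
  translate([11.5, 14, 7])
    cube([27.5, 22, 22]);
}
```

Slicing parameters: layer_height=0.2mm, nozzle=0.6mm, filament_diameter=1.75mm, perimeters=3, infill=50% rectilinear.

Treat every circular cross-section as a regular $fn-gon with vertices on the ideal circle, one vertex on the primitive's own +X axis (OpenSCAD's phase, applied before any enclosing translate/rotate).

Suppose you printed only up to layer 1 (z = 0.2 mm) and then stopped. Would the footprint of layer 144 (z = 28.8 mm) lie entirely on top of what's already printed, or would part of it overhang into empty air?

Compare the two slices. At z = 0.2: the r=10.5 cylinder contributes a regular 24-gon of circumradius 10.5 (area = (24/2)·10.500²·sin(360°/24) = 342.42 mm²); the cylinder at (14, 13.5) is not intersected at this z (z outside [10.5, 30]); the cube at (11.5, 14) does not reach this height (z outside [7, 29]); Combining (union): only the r=10.5 cylinder is present, so the union is just that shape — area = 342.42 mm². At z = 28.8: the cylinder is absent (z outside [0, 17]); the r=2.5 cylinder at (14, 13.5) contributes a regular 24-gon of circumradius 2.5 (area = (24/2)·2.500²·sin(360°/24) = 19.41 mm²); the 27.5×22 cube at (11.5, 14) contributes its full rectangle (area 605.00 mm²); Merging all regions: the regions partially overlap — summed areas 624.41 mm² minus the doubly-counted overlap 7.24 mm² gives 617.17 mm² — area = 617.17 mm². Checking containment: at z = 28.8 the cross-section extends beyond the z = 0.2 cross-section by about 617.17 mm².

part overhangs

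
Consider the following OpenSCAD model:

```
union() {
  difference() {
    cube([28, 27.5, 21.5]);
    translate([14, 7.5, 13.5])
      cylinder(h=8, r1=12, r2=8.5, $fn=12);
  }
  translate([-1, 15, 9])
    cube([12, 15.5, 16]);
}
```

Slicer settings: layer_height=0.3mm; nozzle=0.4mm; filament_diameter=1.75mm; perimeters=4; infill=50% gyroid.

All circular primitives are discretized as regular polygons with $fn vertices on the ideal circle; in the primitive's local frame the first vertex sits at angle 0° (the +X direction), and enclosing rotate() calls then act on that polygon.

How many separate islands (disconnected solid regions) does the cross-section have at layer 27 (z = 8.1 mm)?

At z = 8.1 mm: the 28×27.5 cube contributes its full rectangle; the cone at (14, 7.5) is absent (z outside [13.5, 21.5]); Subtracting the remaining from the first: none of the subtracted shapes is present at this height, so the 28×27.5 cube is unchanged — 1 connected region; the cube at (-1, 15) is absent (z outside [9, 25]); Merging all regions: only the result so far is present, so the union is just that shape — 1 connected region. Overall, the cross-section is a single solid region. Island count = 1.

1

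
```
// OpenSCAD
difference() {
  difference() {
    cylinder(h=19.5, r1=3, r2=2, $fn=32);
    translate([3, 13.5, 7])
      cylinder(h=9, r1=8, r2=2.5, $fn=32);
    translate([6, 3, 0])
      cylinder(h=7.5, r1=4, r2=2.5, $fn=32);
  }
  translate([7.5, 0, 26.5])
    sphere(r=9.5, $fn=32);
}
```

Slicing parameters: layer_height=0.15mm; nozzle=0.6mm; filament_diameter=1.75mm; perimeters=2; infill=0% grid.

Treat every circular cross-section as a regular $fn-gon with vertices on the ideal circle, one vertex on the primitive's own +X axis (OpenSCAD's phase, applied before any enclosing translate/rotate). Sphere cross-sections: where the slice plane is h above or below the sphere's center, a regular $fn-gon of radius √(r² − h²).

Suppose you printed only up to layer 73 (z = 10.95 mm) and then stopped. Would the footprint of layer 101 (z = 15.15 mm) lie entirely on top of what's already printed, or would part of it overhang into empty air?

entirely on top

Compare the two slices. At z = 10.95: the cone: at t=0.562 of its height the radius interpolates to r₁+(r₂−r₁)t = 2.438, giving a regular 32-gon of that circumradius (area = (32/2)·2.438²·sin(360°/32) = 18.56 mm²); the cone at (3, 13.5) (r1=8→r2=2.5) has section circumradius 5.586 here — a regular 32-gon (area = (32/2)·5.586²·sin(360°/32) = 97.40 mm²); the cone at (6, 3) is absent (z outside [0, 7.5]); Taking the first minus the rest: starting from the cone (18.56 mm²), the cone at (3, 13.5) misses the remaining region (no effect) — area = 18.56 mm²; the sphere at (7.5, 0) does not reach this height (|z−center|=15.550 > r=9.5); Subtracting the remaining from the first: none of the subtracted shapes is present at this height, so that combined region is unchanged — area = 18.56 mm². At z = 15.15: the cone (r1=3→r2=2) has section circumradius 2.223 here — a regular 32-gon (area = (32/2)·2.223²·sin(360°/32) = 15.43 mm²); the cone at (3, 13.5): at t=0.906 of its height the radius interpolates to r₁+(r₂−r₁)t = 3.019, giving a regular 32-gon of that circumradius (area = (32/2)·3.019²·sin(360°/32) = 28.46 mm²); the cone at (6, 3) is absent (z outside [0, 7.5]); Subtracting the remaining from the first: starting from the cone (15.43 mm²), the cone at (3, 13.5) misses the remaining region (no effect) — area = 15.43 mm²; the sphere at (7.5, 0) is not intersected at this z (|z−center|=11.350 > r=9.5); Subtracting the remaining from the first: none of the subtracted shapes is present at this height, so the result so far is unchanged — area = 15.43 mm². Checking containment: the cross-section at z = 15.15 is a subset of the cross-section at z = 10.95.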